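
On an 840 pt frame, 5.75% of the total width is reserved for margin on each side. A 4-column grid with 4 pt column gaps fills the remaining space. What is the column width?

Margins: 5.75% × 840 = 48.3 pt each, so content = 840 − 96.6 = 743.4 pt.
4c + 3·4 = 743.4 → 4c = 731.4 → c = 182.85 pt.

182.85 pt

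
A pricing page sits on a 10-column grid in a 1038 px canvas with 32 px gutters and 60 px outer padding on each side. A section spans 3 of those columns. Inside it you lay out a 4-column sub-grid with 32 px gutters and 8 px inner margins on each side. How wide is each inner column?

35.25 px

Take off 120 px of margins, leaving 918 px.
918 − 9·32 = 630; ÷10 gives c = 63 px.
3-column span = 3·63 + 2·32 = 253 px.
Inner content = 253 − 2·8 = 237 px.
Subtracting 3 gutters of 32 leaves 141 for 4 columns, so d = 35.25 px.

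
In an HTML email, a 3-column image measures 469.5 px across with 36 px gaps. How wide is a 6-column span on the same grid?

975 px

Subtracting 2 gaps of 36 leaves 397.5 for 3 columns, so c = 132.5 px.
6 columns plus 5 gaps: 795 + 180 = 975 px.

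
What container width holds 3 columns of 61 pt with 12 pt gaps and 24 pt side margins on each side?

Total width: 2·24 + 3·61 + 2·12 = 255 pt.

255 pt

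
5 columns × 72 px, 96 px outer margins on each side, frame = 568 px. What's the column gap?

4 px

Content width = 568 − 2·96 = 376 px.
5·72 + 4g = 376 → 4g = 16 → g = 4 px.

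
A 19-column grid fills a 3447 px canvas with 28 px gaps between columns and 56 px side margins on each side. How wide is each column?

Inside the margins: 3447 − 112 = 3335 px.
3335 − 18·28 = 2831; ÷19 gives c = 149 px.

149 px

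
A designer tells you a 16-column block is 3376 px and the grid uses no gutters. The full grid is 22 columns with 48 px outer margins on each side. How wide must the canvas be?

With no gutters, each column is 3376/16 = 211 px.
Canvas = 2·48 + 22·211 = 96 + 4642 = 4738 px.

4738 px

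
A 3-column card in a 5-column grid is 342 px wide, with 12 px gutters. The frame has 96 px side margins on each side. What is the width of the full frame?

770 px

342 − 2·12 = 318; ÷3 gives c = 106 px.
Total width: 2·96 + 5·106 + 4·12 = 770 px.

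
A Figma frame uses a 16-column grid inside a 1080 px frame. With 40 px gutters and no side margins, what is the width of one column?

30 px

1080 − 15·40 = 480; ÷16 gives c = 30 px.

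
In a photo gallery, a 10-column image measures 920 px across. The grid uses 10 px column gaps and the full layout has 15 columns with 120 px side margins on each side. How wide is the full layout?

1625 px

10c + 9·10 = 920 → 10c = 830 → c = 83 px.
Layout = 2·120 + 15·83 + 14·10 = 240 + 1245 + 140 = 1625 px.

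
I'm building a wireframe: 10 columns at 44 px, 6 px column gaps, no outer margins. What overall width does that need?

Summing: 440 + 54 = 494 px.

494 px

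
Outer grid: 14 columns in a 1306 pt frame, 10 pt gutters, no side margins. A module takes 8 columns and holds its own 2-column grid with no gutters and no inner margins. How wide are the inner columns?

371 pt

14 columns + 13 gutters: 14c + 13·10 = 1306.
14c = 1306 − 130 = 1176, so c = 84 pt.
8 columns plus 7 gutters: 672 + 70 = 742 pt.
742 / 2 = 371 pt per column.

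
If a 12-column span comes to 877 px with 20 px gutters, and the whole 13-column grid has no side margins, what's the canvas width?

951.75 px

Subtracting 11 gutters of 20 leaves 657 for 12 columns, so c = 54.75 px.
Canvas = 13·54.75 + 12·20 = 711.75 + 240 = 951.75 px.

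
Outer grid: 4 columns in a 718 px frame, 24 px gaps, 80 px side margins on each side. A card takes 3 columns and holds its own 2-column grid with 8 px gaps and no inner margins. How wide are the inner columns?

202.25 px

Inside the margins: 718 − 160 = 558 px.
4c + 3·24 = 558 → 4c = 486 → c = 121.5 px.
Span of 3: 3·121.5 + 2·24 = 364.5 + 48 = 412.5 px.
Subtracting 1 gap of 8 leaves 404.5 for 2 columns, so d = 202.25 px.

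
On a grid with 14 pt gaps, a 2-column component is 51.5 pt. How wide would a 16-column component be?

510 pt

51.5 − 1·14 = 37.5; ÷2 gives c = 18.75 pt.
16 columns plus 15 gaps: 300 + 210 = 510 pt.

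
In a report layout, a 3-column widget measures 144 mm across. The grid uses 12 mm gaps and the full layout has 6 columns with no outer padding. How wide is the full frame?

144 − 2·12 = 120; ÷3 gives c = 40 mm.
Total width: 6·40 + 5·12 = 300 mm.

300 mm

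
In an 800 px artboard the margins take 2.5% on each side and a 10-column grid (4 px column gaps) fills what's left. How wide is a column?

Each margin = 2.5% of 800 = 20 px; content = 800 − 2·20 = 760 px.
10c + 9·4 = 760 → 10c = 724 → c = 72.4 px.

72.4 px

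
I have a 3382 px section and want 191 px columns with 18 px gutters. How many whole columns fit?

16 columns

k columns need k·191 + (k−1)·18 = k·209 − 18.
k·209 − 18 ≤ 3382 → k ≤ 3400 / 209 ≈ 16.27, so k = 16.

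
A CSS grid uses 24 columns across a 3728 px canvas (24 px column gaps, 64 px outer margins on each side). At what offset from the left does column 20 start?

Inside the margins: 3728 − 128 = 3600 px.
Subtracting 23 column gaps of 24 leaves 3048 for 24 columns, so c = 127 px.
Column 20 starts at margin + 19·(column + gutter) = 64 + 19·151 = 2933 px.

2933 px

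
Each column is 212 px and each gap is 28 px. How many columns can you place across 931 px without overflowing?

3 columns

k columns need k·212 + (k−1)·28 = k·240 − 28.
k·240 − 28 ≤ 931 → k ≤ 959 / 240 ≈ 4.00, so k = 3.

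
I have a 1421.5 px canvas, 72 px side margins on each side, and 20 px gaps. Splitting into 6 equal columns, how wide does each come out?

196.25 px

Inside the margins: 1421.5 − 144 = 1277.5 px.
1277.5 − 5·20 = 1177.5; ÷6 gives c = 196.25 px.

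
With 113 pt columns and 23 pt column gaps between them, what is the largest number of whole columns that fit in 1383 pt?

10 columns

10 columns: 10·113 + 9·23 = 1337 pt ≤ 1383.
11 columns: 1473 pt > 1383. So 10.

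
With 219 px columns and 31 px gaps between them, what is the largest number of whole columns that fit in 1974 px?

k columns need k·219 + (k−1)·31 = k·250 − 31.
k·250 − 31 ≤ 1974 → k ≤ 2005 / 250 ≈ 8.02, so k = 8.

8 columns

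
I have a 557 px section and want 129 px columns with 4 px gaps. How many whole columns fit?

k columns need k·129 + (k−1)·4 = k·133 − 4.
k·133 − 4 ≤ 557 → k ≤ 561 / 133 ≈ 4.22, so k = 4.

4 columns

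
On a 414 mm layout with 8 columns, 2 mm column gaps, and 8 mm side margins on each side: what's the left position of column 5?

208 mm

Subtract both margins: 414 − 2·8 = 398 mm.
8c + 7·2 = 398 → 8c = 384 → c = 48 mm.
Each column+gutter stride is 50 mm; 4 of them past the 8 mm margin is 8 + 200 = 208 mm.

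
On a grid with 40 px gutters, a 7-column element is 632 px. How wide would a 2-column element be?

Subtracting 6 gutters of 40 leaves 392 for 7 columns, so c = 56 px.
2 columns plus 1 gutter: 112 + 40 = 152 px.

152 px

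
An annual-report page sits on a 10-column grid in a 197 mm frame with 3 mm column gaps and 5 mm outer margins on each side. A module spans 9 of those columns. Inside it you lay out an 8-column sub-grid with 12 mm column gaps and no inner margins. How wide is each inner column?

10.5 mm

Subtract both margins: 197 − 2·5 = 187 mm.
Subtracting 9 column gaps of 3 leaves 160 for 10 columns, so c = 16 mm.
9 columns plus 8 column gaps: 144 + 24 = 168 mm.
168 − 7·12 = 84; ÷8 gives d = 10.5 mm.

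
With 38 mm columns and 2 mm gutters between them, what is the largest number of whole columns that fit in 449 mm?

11 columns

k columns need k·38 + (k−1)·2 = k·40 − 2.
k·40 − 2 ≤ 449 → k ≤ 451 / 40 ≈ 11.28, so k = 11.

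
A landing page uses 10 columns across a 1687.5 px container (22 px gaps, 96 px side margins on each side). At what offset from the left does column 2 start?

247.75 px

Inside the margins: 1687.5 − 192 = 1495.5 px.
Subtracting 9 gaps of 22 leaves 1297.5 for 10 columns, so c = 129.75 px.
Before column 2: the margin + 1 column + 1 gap.
Offset = 96 + 1·(129.75 + 22) = 96 + 151.75 = 247.75 px.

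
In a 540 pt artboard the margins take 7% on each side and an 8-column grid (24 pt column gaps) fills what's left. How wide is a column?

540 × (1 − 2·7%) = 540 × 86% = 464.4 pt for the columns.
8 columns + 7 column gaps: 8c + 7·24 = 464.4.
8c = 464.4 − 168 = 296.4, so c = 37.05 pt.

37.05 pt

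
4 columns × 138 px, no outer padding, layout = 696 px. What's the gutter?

4 columns take 4·138 = 552 px; remaining 144 splits into 3 gutters.
g = 144 / 3 = 48 px.

48 px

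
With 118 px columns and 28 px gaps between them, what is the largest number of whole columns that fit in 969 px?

6 columns

6 columns: 6·118 + 5·28 = 848 px ≤ 969.
7 columns: 994 px > 969. So 6.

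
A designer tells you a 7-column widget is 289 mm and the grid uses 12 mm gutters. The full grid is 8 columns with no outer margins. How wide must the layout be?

Subtracting 6 gutters of 12 leaves 217 for 7 columns, so c = 31 mm.
Layout = 8·31 + 7·12 = 248 + 84 = 332 mm.

332 mm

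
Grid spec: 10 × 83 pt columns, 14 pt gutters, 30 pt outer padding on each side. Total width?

Artboard = 2·30 + 10·83 + 9·14 = 60 + 830 + 126 = 1016 pt.

1016 pt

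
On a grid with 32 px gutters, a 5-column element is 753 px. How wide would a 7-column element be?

Subtracting 4 gutters of 32 leaves 625 for 5 columns, so c = 125 px.
7 columns plus 6 gutters: 875 + 192 = 1067 px.

1067 px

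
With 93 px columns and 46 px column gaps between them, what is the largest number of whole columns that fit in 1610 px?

11 columns

11 columns: 11·93 + 10·46 = 1483 px ≤ 1610.
12 columns: 1622 px > 1610. So 11.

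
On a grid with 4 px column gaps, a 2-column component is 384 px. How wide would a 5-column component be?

2c + 1·4 = 384 → 2c = 380 → c = 190 px.
Span of 5: 5·190 + 4·4 = 950 + 16 = 966 px.

966 px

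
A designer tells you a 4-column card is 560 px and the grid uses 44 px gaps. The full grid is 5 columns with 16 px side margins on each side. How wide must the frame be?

560 − 3·44 = 428; ÷4 gives c = 107 px.
Total width: 2·16 + 5·107 + 4·44 = 743 px.

743 px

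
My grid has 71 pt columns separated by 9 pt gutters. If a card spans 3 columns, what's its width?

3 columns plus 2 gutters: 213 + 18 = 231 pt.

231 pt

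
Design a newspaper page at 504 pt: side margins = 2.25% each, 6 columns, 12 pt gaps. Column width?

70.22 pt

Each margin = 2.25% of 504 = 11.34 pt; content = 504 − 2·11.34 = 481.32 pt.
6 columns + 5 gaps: 6c + 5·12 = 481.32.
6c = 481.32 − 60 = 421.32, so c = 70.22 pt.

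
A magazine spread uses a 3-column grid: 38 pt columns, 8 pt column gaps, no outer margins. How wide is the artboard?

130 pt

Summing: 114 + 16 = 130 pt.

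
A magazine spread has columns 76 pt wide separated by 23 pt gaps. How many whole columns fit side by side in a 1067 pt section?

k columns need k·76 + (k−1)·23 = k·99 − 23.
k·99 − 23 ≤ 1067 → k ≤ 1090 / 99 ≈ 11.01, so k = 11.

11 columns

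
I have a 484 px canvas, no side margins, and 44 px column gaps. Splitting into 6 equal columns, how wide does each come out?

6c + 5·44 = 484 → 6c = 264 → c = 44 px.

44 px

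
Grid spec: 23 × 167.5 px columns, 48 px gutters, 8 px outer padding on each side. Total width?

Artboard = 2·8 + 23·167.5 + 22·48 = 16 + 3852.5 + 1056 = 4924.5 px.

4924.5 px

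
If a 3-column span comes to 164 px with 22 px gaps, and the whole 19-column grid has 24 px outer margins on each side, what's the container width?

1204 px

164 − 2·22 = 120; ÷3 gives c = 40 px.
Container = 2·24 + 19·40 + 18·22 = 48 + 760 + 396 = 1204 px.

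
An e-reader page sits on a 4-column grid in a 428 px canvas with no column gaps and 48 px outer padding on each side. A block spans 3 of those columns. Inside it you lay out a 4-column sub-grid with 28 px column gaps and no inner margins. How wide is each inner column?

Inside the margins: 428 − 96 = 332 px.
With no column gaps, each column is 332/4 = 83 px.
With no column gaps, 3 columns span 3·83 = 249 px.
Subtracting 3 column gaps of 28 leaves 165 for 4 columns, so d = 41.25 px.

41.25 px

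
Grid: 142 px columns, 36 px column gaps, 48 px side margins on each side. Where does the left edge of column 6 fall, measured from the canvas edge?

938 px

Column 6 starts at margin + 5·(column + gutter) = 48 + 5·178 = 938 px.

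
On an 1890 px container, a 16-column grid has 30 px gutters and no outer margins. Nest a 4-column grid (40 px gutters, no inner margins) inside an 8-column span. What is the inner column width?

202.5 px

1890 − 15·30 = 1440; ÷16 gives c = 90 px.
Span of 8: 8·90 + 7·30 = 720 + 210 = 930 px.
Subtracting 3 gutters of 40 leaves 810 for 4 columns, so d = 202.5 px.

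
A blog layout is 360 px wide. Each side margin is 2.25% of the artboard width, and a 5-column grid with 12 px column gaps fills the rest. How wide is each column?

360 × (1 − 2·2.25%) = 360 × 95.5% = 343.8 px for the columns.
343.8 − 4·12 = 295.8; ÷5 gives c = 59.16 px.

59.16 px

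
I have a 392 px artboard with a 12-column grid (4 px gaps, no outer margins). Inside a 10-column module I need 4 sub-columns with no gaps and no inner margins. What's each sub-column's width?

392 − 11·4 = 348; ÷12 gives c = 29 px.
Span of 10: 10·29 + 9·4 = 290 + 36 = 326 px.
326 / 4 = 81.5 px per column.

81.5 px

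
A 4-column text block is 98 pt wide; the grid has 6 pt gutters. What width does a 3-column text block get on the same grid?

Subtracting 3 gutters of 6 leaves 80 for 4 columns, so c = 20 pt.
3-column span = 3·20 + 2·6 = 72 pt.

72 pt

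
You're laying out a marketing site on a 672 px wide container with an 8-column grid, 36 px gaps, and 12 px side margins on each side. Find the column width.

49.5 px

Inside the margins: 672 − 24 = 648 px.
8c + 7·36 = 648 → 8c = 396 → c = 49.5 px.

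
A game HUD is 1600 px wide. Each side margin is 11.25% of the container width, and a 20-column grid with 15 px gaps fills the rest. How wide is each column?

Margins: 11.25% × 1600 = 180 px each, so content = 1600 − 360 = 1240 px.
1240 − 19·15 = 955; ÷20 gives c = 47.75 px.

47.75 px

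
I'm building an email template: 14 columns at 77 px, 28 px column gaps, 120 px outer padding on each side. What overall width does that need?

1682 px

Canvas = 2·120 + 14·77 + 13·28 = 240 + 1078 + 364 = 1682 px.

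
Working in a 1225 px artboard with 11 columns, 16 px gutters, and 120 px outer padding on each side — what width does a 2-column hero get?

166 px

Content width = 1225 − 2·120 = 985 px.
Subtracting 10 gutters of 16 leaves 825 for 11 columns, so c = 75 px.
2-column span = 2·75 + 1·16 = 166 px.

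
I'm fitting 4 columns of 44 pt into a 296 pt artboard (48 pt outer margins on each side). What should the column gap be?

8 pt

Inside the margins: 296 − 96 = 200 pt.
Columns use 176 pt, leaving 24 pt across 3 column gaps = 8 pt each.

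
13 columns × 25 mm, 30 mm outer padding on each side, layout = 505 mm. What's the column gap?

Inside the margins: 505 − 60 = 445 mm.
13·25 + 12g = 445 → 12g = 120 → g = 10 mm.

10 mm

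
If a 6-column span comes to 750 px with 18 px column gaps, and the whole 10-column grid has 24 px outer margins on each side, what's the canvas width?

6 columns + 5 column gaps: 6c + 5·18 = 750.
6c = 750 − 90 = 660, so c = 110 px.
Canvas = 2·24 + 10·110 + 9·18 = 48 + 1100 + 162 = 1310 px.

1310 px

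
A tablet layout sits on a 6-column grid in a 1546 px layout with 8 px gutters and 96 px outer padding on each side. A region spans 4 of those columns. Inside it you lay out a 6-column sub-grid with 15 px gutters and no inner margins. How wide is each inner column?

137.5 px

Inside the margins: 1546 − 192 = 1354 px.
1354 − 5·8 = 1314; ÷6 gives c = 219 px.
4 columns plus 3 gutters: 876 + 24 = 900 px.
6d + 5·15 = 900 → 6d = 825 → d = 137.5 px.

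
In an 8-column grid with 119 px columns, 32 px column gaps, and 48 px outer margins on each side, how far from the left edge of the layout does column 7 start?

Before column 7: the margin + 6 columns + 6 column gaps.
Offset = 48 + 6·(119 + 32) = 48 + 906 = 954 px.

954 px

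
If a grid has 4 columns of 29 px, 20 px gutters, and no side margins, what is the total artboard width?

176 px

Total width: 4·29 + 3·20 = 176 px.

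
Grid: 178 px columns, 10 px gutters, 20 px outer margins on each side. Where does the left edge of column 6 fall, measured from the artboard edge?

Column 6 starts at margin + 5·(column + gutter) = 20 + 5·188 = 960 px.

960 px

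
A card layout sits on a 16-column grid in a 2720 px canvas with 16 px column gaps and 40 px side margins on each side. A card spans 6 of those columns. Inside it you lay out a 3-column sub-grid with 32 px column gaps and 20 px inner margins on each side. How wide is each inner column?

292 px

Take off 80 px of margins, leaving 2640 px.
2640 − 15·16 = 2400; ÷16 gives c = 150 px.
Span of 6: 6·150 + 5·16 = 900 + 80 = 980 px.
Inner content = 980 − 2·20 = 940 px.
3d + 2·32 = 940 → 3d = 876 → d = 292 px.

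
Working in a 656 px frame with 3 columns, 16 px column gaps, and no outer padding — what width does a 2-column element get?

432 px

3 columns + 2 column gaps: 3c + 2·16 = 656.
3c = 656 − 32 = 624, so c = 208 px.
Span of 2: 2·208 + 1·16 = 416 + 16 = 432 px.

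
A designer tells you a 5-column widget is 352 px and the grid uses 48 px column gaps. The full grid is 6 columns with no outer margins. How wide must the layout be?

432 px

Subtracting 4 column gaps of 48 leaves 160 for 5 columns, so c = 32 px.
Total width: 6·32 + 5·48 = 432 px.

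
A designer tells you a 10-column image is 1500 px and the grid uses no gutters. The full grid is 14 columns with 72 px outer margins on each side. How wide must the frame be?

2244 px

With no gutters, each column is 1500/10 = 150 px.
Summing: 144 + 2100 = 2244 px.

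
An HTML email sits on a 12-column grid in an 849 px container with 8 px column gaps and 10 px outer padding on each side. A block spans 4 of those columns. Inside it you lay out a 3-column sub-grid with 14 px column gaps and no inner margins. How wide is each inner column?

81 px

Take off 20 px of margins, leaving 829 px.
829 − 11·8 = 741; ÷12 gives c = 61.75 px.
4-column span = 4·61.75 + 3·8 = 271 px.
271 − 2·14 = 243; ÷3 gives d = 81 px.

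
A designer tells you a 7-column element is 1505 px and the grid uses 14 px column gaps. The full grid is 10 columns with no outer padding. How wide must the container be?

1505 − 6·14 = 1421; ÷7 gives c = 203 px.
Summing: 2030 + 126 = 2156 px.

2156 px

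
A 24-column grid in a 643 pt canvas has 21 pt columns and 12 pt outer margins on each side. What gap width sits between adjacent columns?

5 pt

Inside the margins: 643 − 24 = 619 pt.
24·21 + 23g = 619 → 23g = 115 → g = 5 pt.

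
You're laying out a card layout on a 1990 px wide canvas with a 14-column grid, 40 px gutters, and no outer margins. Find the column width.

14 columns + 13 gutters: 14c + 13·40 = 1990.
14c = 1990 − 520 = 1470, so c = 105 px.

105 px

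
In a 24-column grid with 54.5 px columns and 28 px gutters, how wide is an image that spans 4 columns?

Span of 4: 4·54.5 + 3·28 = 218 + 84 = 302 px.

302 px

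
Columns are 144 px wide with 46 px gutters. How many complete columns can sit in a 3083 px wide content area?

16 columns: 16·144 + 15·46 = 2994 px ≤ 3083.
17 columns: 3184 px > 3083. So 16.

16 columns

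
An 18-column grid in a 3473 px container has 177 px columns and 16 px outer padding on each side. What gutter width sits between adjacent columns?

Inside the margins: 3473 − 32 = 3441 px.
18 columns take 18·177 = 3186 px; remaining 255 splits into 17 gutters.
g = 255 / 17 = 15 px.

15 px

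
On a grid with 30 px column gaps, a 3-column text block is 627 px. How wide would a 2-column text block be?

408 px

3c + 2·30 = 627 → 3c = 567 → c = 189 px.
2 columns plus 1 column gap: 378 + 30 = 408 px.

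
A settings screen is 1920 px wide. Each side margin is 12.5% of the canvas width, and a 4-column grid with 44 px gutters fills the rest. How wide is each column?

1920 × (1 − 2·12.5%) = 1920 × 75% = 1440 px for the columns.
4c + 3·44 = 1440 → 4c = 1308 → c = 327 px.

327 px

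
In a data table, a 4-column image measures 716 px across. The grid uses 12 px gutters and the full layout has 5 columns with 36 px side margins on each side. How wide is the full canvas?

970 px

4c + 3·12 = 716 → 4c = 680 → c = 170 px.
Canvas = 2·36 + 5·170 + 4·12 = 72 + 850 + 48 = 970 px.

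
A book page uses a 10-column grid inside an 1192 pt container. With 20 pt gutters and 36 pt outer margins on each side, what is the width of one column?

Subtract both margins: 1192 − 2·36 = 1120 pt.
1120 − 9·20 = 940; ÷10 gives c = 94 pt.

94 pt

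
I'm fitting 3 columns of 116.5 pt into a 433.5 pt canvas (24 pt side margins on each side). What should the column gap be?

18 pt

Content width = 433.5 − 2·24 = 385.5 pt.
3 columns take 3·116.5 = 349.5 pt; remaining 36 splits into 2 column gaps.
g = 36 / 2 = 18 pt.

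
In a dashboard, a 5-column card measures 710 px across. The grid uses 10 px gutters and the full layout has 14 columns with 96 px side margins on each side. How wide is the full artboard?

5c + 4·10 = 710 → 5c = 670 → c = 134 px.
Adding margins, columns and gutters: 192 + 1876 + 130 = 2198 px.

2198 px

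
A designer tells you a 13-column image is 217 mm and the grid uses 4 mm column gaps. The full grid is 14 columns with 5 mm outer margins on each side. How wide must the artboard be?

244 mm

13 columns + 12 column gaps: 13c + 12·4 = 217.
13c = 217 − 48 = 169, so c = 13 mm.
Total width: 2·5 + 14·13 + 13·4 = 244 mm.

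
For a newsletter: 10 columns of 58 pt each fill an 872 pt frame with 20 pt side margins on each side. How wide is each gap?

Content width = 872 − 2·20 = 832 pt.
10 columns take 10·58 = 580 pt; remaining 252 splits into 9 gaps.
g = 252 / 9 = 28 pt.

28 pt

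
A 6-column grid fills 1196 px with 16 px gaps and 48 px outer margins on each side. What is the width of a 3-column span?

Inside the margins: 1196 − 96 = 1100 px.
6c + 5·16 = 1100 → 6c = 1020 → c = 170 px.
Span of 3: 3·170 + 2·16 = 510 + 32 = 542 px.

542 px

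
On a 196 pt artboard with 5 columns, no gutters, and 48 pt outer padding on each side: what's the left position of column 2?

Content = 196 − 2·48 = 100 pt.
5c = 100 → c = 20 pt.
Column 2 starts at margin + 1·(column + gutter) = 48 + 1·20 = 68 pt.

68 pt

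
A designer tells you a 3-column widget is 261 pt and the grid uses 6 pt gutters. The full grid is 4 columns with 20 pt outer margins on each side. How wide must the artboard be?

390 pt

261 − 2·6 = 249; ÷3 gives c = 83 pt.
Total width: 2·20 + 4·83 + 3·6 = 390 pt.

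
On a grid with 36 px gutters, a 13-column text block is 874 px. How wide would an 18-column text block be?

1224 px

874 − 12·36 = 442; ÷13 gives c = 34 px.
Span of 18: 18·34 + 17·36 = 612 + 612 = 1224 px.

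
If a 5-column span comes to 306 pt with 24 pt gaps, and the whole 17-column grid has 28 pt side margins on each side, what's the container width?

1154 pt

Subtracting 4 gaps of 24 leaves 210 for 5 columns, so c = 42 pt.
Total width: 2·28 + 17·42 + 16·24 = 1154 pt.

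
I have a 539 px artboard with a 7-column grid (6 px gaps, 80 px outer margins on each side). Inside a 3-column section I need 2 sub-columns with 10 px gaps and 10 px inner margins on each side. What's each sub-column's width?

64.5 px

Subtract both margins: 539 − 2·80 = 379 px.
7c + 6·6 = 379 → 7c = 343 → c = 49 px.
3 columns plus 2 gaps: 147 + 12 = 159 px.
Inner content = 159 − 2·10 = 139 px.
2 columns + 1 gap: 2d + 1·10 = 139.
2d = 139 − 10 = 129, so d = 64.5 px.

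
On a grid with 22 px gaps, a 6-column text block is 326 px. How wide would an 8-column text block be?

442 px

326 − 5·22 = 216; ÷6 gives c = 36 px.
8 columns plus 7 gaps: 288 + 154 = 442 px.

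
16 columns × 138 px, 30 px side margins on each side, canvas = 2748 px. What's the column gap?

Take off 60 px of margins, leaving 2688 px.
16 columns take 16·138 = 2208 px; remaining 480 splits into 15 column gaps.
g = 480 / 15 = 32 px.

32 px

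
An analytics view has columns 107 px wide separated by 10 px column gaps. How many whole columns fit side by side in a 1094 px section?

9 columns

9 columns: 9·107 + 8·10 = 1043 px ≤ 1094.
10 columns: 1160 px > 1094. So 9.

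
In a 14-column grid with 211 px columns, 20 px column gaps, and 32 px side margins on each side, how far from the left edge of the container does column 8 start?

Each column+gutter stride is 231 px; 7 of them past the 32 px margin is 32 + 1617 = 1649 px.

1649 px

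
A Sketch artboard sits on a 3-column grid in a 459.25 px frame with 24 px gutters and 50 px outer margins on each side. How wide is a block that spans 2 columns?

Content width = 459.25 − 2·50 = 359.25 px.
359.25 − 2·24 = 311.25; ÷3 gives c = 103.75 px.
2 columns plus 1 gutter: 207.5 + 24 = 231.5 px.

231.5 px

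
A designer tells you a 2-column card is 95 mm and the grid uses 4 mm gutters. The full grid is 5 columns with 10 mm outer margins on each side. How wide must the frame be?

263.5 mm

2 columns + 1 gutter: 2c + 1·4 = 95.
2c = 95 − 4 = 91, so c = 45.5 mm.
Total width: 2·10 + 5·45.5 + 4·4 = 263.5 mm.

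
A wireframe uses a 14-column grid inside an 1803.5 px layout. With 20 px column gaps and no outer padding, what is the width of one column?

110.25 px

14 columns + 13 column gaps: 14c + 13·20 = 1803.5.
14c = 1803.5 − 260 = 1543.5, so c = 110.25 px.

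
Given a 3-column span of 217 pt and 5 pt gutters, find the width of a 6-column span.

3c + 2·5 = 217 → 3c = 207 → c = 69 pt.
6 columns plus 5 gutters: 414 + 25 = 439 pt.

439 pt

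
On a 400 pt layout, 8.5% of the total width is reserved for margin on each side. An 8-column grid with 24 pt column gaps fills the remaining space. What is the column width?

400 × (1 − 2·8.5%) = 400 × 83% = 332 pt for the columns.
Subtracting 7 column gaps of 24 leaves 164 for 8 columns, so c = 20.5 pt.

20.5 pt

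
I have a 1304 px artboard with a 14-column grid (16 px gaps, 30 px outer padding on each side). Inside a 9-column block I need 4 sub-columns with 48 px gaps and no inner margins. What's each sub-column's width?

Take off 60 px of margins, leaving 1244 px.
14 columns + 13 gaps: 14c + 13·16 = 1244.
14c = 1244 − 208 = 1036, so c = 74 px.
9-column span = 9·74 + 8·16 = 794 px.
4d + 3·48 = 794 → 4d = 650 → d = 162.5 px.

162.5 px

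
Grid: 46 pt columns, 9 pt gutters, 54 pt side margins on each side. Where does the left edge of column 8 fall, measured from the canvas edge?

Column 8 starts at margin + 7·(column + gutter) = 54 + 7·55 = 439 pt.

439 pt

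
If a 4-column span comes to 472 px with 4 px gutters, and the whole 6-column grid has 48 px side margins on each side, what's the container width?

806 px

4c + 3·4 = 472 → 4c = 460 → c = 115 px.
Total width: 2·48 + 6·115 + 5·4 = 806 px.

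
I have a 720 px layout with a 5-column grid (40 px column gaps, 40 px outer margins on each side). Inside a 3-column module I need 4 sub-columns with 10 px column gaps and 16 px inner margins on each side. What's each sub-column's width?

Subtract both margins: 720 − 2·40 = 640 px.
Subtracting 4 column gaps of 40 leaves 480 for 5 columns, so c = 96 px.
Span of 3: 3·96 + 2·40 = 288 + 80 = 368 px.
Inner content = 368 − 2·16 = 336 px.
4d + 3·10 = 336 → 4d = 306 → d = 76.5 px.

76.5 px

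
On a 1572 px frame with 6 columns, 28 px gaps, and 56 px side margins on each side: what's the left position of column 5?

Inside the margins: 1572 − 112 = 1460 px.
Subtracting 5 gaps of 28 leaves 1320 for 6 columns, so c = 220 px.
Each column+gutter stride is 248 px; 4 of them past the 56 px margin is 56 + 992 = 1048 px.

1048 px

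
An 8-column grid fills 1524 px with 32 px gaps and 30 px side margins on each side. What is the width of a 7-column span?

1277 px

Inside the margins: 1524 − 60 = 1464 px.
1464 − 7·32 = 1240; ÷8 gives c = 155 px.
Span of 7: 7·155 + 6·32 = 1085 + 192 = 1277 px.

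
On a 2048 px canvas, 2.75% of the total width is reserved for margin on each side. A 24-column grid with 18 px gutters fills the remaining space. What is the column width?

Margins: 2.75% × 2048 = 56.32 px each, so content = 2048 − 112.64 = 1935.36 px.
1935.36 − 23·18 = 1521.36; ÷24 gives c = 63.39 px.

63.39 px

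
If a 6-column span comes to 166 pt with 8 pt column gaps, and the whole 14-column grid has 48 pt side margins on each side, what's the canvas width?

6c + 5·8 = 166 → 6c = 126 → c = 21 pt.
Adding margins, columns and gutters: 96 + 294 + 104 = 494 pt.

494 pt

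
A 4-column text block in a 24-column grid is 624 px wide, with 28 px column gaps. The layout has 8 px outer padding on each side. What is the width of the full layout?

4c + 3·28 = 624 → 4c = 540 → c = 135 px.
Adding margins, columns and gutters: 16 + 3240 + 644 = 3900 px.

3900 px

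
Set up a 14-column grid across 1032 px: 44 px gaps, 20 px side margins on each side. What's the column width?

Take off 40 px of margins, leaving 992 px.
992 − 13·44 = 420; ÷14 gives c = 30 px.

30 px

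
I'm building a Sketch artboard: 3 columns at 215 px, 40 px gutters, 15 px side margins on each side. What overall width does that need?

Layout = 2·15 + 3·215 + 2·40 = 30 + 645 + 80 = 755 px.

755 px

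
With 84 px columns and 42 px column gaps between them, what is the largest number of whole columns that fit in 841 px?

7 columns

k columns need k·84 + (k−1)·42 = k·126 − 42.
k·126 − 42 ≤ 841 → k ≤ 883 / 126 ≈ 7.01, so k = 7.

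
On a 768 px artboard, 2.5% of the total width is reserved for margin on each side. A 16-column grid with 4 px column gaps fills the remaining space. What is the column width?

41.85 px

768 × (1 − 2·2.5%) = 768 × 95% = 729.6 px for the columns.
729.6 − 15·4 = 669.6; ÷16 gives c = 41.85 px.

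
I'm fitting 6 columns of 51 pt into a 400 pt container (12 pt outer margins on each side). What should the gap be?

Content width = 400 − 2·12 = 376 pt.
6·51 + 5g = 376 → 5g = 70 → g = 14 pt.

14 pt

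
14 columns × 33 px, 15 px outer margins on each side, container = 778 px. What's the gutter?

22 px

Content width = 778 − 2·15 = 748 px.
Columns use 462 px, leaving 286 px across 13 gutters = 22 px each.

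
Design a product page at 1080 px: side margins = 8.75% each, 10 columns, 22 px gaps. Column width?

Margins: 8.75% × 1080 = 94.5 px each, so content = 1080 − 189 = 891 px.
10 columns + 9 gaps: 10c + 9·22 = 891.
10c = 891 − 198 = 693, so c = 69.3 px.

69.3 px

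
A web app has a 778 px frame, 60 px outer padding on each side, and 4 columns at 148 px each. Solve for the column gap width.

Subtract both margins: 778 − 2·60 = 658 px.
4 columns take 4·148 = 592 px; remaining 66 splits into 3 column gaps.
g = 66 / 3 = 22 px.

22 px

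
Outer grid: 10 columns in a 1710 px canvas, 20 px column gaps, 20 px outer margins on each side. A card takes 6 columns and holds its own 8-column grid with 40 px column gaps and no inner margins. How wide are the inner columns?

89.25 px

Outer content = 1710 − 2·20 = 1670 px.
Subtracting 9 column gaps of 20 leaves 1490 for 10 columns, so c = 149 px.
6-column span = 6·149 + 5·20 = 994 px.
994 − 7·40 = 714; ÷8 gives d = 89.25 px.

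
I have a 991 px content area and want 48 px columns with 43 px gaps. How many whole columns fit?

k columns need k·48 + (k−1)·43 = k·91 − 43.
k·91 − 43 ≤ 991 → k ≤ 1034 / 91 ≈ 11.36, so k = 11.

11 columns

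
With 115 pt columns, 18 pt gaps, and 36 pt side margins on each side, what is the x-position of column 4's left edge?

435 pt

Each column+gutter stride is 133 pt; 3 of them past the 36 pt margin is 36 + 399 = 435 pt.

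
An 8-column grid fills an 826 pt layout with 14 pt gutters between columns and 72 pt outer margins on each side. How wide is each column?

73 pt

Inside the margins: 826 − 144 = 682 pt.
Subtracting 7 gutters of 14 leaves 584 for 8 columns, so c = 73 pt.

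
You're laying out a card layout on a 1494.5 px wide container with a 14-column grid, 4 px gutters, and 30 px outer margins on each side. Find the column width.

Take off 60 px of margins, leaving 1434.5 px.
Subtracting 13 gutters of 4 leaves 1382.5 for 14 columns, so c = 98.75 px.

98.75 px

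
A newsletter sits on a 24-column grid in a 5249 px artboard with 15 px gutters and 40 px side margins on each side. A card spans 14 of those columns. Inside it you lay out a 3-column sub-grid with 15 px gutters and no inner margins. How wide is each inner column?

993 px

Inside the margins: 5249 − 80 = 5169 px.
24 columns + 23 gutters: 24c + 23·15 = 5169.
24c = 5169 − 345 = 4824, so c = 201 px.
14-column span = 14·201 + 13·15 = 3009 px.
Subtracting 2 gutters of 15 leaves 2979 for 3 columns, so d = 993 px.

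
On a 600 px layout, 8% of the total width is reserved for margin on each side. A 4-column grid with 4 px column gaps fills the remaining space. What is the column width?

600 × (1 − 2·8%) = 600 × 84% = 504 px for the columns.
4 columns + 3 column gaps: 4c + 3·4 = 504.
4c = 504 − 12 = 492, so c = 123 px.

123 px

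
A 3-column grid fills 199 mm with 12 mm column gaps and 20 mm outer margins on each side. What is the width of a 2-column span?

102 mm

Content width = 199 − 2·20 = 159 mm.
159 − 2·12 = 135; ÷3 gives c = 45 mm.
Span of 2: 2·45 + 1·12 = 90 + 12 = 102 mm.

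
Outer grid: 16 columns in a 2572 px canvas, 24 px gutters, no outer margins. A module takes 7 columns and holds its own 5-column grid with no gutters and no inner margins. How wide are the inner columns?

Subtracting 15 gutters of 24 leaves 2212 for 16 columns, so c = 138.25 px.
7 columns plus 6 gutters: 967.75 + 144 = 1111.75 px.
With no gutters, each column is 1111.75/5 = 222.35 px.

222.35 px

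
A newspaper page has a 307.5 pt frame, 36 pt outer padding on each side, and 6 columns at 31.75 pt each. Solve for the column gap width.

9 pt

Content width = 307.5 − 2·36 = 235.5 pt.
6 columns take 6·31.75 = 190.5 pt; remaining 45 splits into 5 column gaps.
g = 45 / 5 = 9 pt.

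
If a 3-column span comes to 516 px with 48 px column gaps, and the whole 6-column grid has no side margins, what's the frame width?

3c + 2·48 = 516 → 3c = 420 → c = 140 px.
Frame = 6·140 + 5·48 = 840 + 240 = 1080 px.

1080 px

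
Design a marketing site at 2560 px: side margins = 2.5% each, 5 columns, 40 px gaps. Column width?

Each margin = 2.5% of 2560 = 64 px; content = 2560 − 2·64 = 2432 px.
5c + 4·40 = 2432 → 5c = 2272 → c = 454.4 px.

454.4 px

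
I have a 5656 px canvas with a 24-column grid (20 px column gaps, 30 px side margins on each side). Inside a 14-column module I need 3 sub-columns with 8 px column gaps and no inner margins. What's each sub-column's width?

1080 px

Inside the margins: 5656 − 60 = 5596 px.
24c + 23·20 = 5596 → 24c = 5136 → c = 214 px.
14 columns plus 13 column gaps: 2996 + 260 = 3256 px.
Subtracting 2 column gaps of 8 leaves 3240 for 3 columns, so d = 1080 px.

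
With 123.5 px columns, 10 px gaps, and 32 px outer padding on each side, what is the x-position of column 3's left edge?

Column 3 starts at margin + 2·(column + gutter) = 32 + 2·133.5 = 299 px.

299 px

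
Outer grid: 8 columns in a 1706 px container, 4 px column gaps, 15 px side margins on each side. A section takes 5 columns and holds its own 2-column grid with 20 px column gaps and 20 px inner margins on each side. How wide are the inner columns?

493 px

Outer content = 1706 − 2·15 = 1676 px.
1676 − 7·4 = 1648; ÷8 gives c = 206 px.
5 columns plus 4 column gaps: 1030 + 16 = 1046 px.
Inner content = 1046 − 2·20 = 1006 px.
2 columns + 1 column gap: 2d + 1·20 = 1006.
2d = 1006 − 20 = 986, so d = 493 px.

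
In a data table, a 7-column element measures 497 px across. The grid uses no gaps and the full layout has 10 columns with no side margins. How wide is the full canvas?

With no gaps, each column is 497/7 = 71 px.
Canvas = 10·71 = 710 = 710 px.

710 px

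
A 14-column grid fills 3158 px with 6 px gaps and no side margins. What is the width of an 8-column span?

14c + 13·6 = 3158 → 14c = 3080 → c = 220 px.
Span of 8: 8·220 + 7·6 = 1760 + 42 = 1802 px.

1802 px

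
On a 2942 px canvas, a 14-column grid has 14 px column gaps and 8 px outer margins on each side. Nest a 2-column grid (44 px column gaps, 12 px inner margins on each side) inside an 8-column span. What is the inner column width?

799 px

Outer content = 2942 − 2·8 = 2926 px.
14 columns + 13 column gaps: 14c + 13·14 = 2926.
14c = 2926 − 182 = 2744, so c = 196 px.
Span of 8: 8·196 + 7·14 = 1568 + 98 = 1666 px.
Inner content = 1666 − 2·12 = 1642 px.
2d + 1·44 = 1642 → 2d = 1598 → d = 799 px.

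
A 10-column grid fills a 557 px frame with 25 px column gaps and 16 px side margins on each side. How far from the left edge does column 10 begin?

Take off 32 px of margins, leaving 525 px.
10 columns + 9 column gaps: 10c + 9·25 = 525.
10c = 525 − 225 = 300, so c = 30 px.
Each column+gutter stride is 55 px; 9 of them past the 16 px margin is 16 + 495 = 511 px.

511 px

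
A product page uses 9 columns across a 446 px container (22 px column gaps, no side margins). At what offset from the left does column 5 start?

9 columns + 8 column gaps: 9c + 8·22 = 446.
9c = 446 − 176 = 270, so c = 30 px.
No margin, so column 5 starts at 4·(column + gutter) = 4·52 = 208 px.

208 px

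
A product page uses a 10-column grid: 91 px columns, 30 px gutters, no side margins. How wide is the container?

1180 px

Container = 10·91 + 9·30 = 910 + 270 = 1180 px.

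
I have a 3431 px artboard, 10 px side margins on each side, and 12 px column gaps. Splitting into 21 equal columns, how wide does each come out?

151 px

Content width = 3431 − 2·10 = 3411 px.
3411 − 20·12 = 3171; ÷21 gives c = 151 px.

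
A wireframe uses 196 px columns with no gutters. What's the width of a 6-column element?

With no gutters, 6 columns span 6·196 = 1176 px.

1176 px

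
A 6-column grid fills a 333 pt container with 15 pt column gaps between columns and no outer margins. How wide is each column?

333 − 5·15 = 258; ÷6 gives c = 43 pt.

43 pt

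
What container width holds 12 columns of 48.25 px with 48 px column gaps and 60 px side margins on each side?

1227 px

Container = 2·60 + 12·48.25 + 11·48 = 120 + 579 + 528 = 1227 px.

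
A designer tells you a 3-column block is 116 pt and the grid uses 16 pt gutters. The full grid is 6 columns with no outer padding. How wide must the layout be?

248 pt

3c + 2·16 = 116 → 3c = 84 → c = 28 pt.
Total width: 6·28 + 5·16 = 248 pt.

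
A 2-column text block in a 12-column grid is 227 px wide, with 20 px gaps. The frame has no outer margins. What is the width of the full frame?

1462 px

Subtracting 1 gap of 20 leaves 207 for 2 columns, so c = 103.5 px.
Summing: 1242 + 220 = 1462 px.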